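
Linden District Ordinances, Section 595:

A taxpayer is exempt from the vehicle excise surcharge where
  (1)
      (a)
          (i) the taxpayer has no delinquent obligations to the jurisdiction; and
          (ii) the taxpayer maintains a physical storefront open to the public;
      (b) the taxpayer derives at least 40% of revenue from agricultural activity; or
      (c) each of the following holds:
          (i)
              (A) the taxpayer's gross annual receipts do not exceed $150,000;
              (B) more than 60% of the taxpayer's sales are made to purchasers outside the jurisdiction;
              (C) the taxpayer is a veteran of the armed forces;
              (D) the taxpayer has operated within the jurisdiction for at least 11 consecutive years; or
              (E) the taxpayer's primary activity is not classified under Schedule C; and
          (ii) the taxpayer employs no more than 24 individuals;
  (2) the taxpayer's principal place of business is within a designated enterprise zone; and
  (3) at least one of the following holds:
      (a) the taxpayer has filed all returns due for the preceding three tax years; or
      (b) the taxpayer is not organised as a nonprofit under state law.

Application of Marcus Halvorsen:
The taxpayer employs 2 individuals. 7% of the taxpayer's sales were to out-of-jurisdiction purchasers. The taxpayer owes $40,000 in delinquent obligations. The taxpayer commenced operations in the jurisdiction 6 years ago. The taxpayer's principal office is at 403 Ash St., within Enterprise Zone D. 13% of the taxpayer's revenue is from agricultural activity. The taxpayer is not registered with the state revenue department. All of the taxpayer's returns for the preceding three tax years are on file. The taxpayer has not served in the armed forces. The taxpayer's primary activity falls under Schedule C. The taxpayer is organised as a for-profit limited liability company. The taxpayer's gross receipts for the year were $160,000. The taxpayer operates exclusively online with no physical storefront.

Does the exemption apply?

No — not exempt.

(i) no delinquency — fails.
(ii) has storefront — fails.
(a): F AND F → false.
(b) ≥40% agricultural — fails.
(A) receipts ≤ $150,000 — not met.
(B) >60% out-of-jur. sales — not met.
(C) veteran — not met.
(D) ≥ 11 yrs in jurisdiction — not met.
(E) not (Schedule C activity) — not met.
(i) = F OR F OR F OR F OR F = false.
(ii) ≤ 24 employees — holds.
(c): F AND T → false.
(1): F OR F OR F → false.
(2) in enterprise zone — met.
(a) returns current — met.
(b) not (nonprofit) — holds.
(3): T OR T → true.
So Overall is not satisfied (F AND T AND T).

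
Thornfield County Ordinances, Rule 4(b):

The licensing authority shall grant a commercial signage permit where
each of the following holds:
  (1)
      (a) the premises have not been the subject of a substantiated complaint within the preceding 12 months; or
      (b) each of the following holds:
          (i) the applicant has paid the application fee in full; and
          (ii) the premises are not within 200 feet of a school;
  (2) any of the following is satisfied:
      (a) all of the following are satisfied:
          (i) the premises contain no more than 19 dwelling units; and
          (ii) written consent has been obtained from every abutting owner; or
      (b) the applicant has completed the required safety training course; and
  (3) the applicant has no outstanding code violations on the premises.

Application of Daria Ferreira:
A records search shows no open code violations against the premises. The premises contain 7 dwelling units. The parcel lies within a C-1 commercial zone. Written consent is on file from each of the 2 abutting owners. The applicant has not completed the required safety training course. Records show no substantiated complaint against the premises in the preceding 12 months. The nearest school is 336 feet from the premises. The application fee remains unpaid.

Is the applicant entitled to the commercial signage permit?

(a) no complaint in 12 mo. — satisfied.
(i) fee paid — not satisfied.
(ii) ≥200 ft from school — satisfied.
So (b) is not satisfied (F AND T).
So (1) is satisfied (T OR F).
(i) ≤ 19 units — satisfied.
(ii) all abutters consent — holds.
(a) = T AND T = true.
(b) safety training — not met.
(2) = T OR F = true.
(3) no code violations — holds.
Overall: T AND T AND T → true.

Yes — granted.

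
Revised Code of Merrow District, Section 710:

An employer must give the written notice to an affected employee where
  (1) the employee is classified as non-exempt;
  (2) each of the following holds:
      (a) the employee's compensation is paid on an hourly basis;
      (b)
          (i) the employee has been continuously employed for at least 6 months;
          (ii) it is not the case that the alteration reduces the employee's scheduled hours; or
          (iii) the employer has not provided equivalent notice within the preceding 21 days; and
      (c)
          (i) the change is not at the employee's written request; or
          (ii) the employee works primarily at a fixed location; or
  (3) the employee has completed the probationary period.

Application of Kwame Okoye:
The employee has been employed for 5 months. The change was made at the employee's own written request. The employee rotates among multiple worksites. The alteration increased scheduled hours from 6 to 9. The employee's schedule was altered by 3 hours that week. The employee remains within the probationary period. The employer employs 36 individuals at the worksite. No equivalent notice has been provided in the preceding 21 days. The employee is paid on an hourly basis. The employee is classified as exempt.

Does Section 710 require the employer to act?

(1) non-exempt — not met.
(a) hourly-paid — holds.
(i) tenure ≥ 6 mo. — not satisfied.
(ii) not (hours reduced) — holds.
(iii) no recent notice — met.
(b) = F OR T OR T = true.
(i) not employee-requested — fails.
(ii) fixed location — not met.
So (c) is not satisfied (F OR F).
(2): T AND T AND F → false.
(3) past probation — not satisfied.
So Overall is not satisfied (F OR F OR F).

No — not required.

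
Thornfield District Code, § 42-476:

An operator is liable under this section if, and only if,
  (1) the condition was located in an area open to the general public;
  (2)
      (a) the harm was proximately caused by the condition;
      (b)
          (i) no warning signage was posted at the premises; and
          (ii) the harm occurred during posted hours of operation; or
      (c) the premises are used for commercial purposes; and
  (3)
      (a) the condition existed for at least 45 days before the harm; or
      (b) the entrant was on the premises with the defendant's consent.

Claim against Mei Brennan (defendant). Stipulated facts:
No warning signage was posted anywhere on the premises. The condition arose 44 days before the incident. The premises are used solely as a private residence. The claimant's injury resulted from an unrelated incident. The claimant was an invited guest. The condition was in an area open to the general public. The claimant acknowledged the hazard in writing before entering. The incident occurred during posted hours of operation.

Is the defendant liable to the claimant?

(1) public area — met.
(a) proximate cause — fails.
(i) no signage posted — met.
(ii) during posted hours — satisfied.
So (b) is satisfied (T AND T).
(c) commercial use — fails.
(2) = F OR T OR F = true.
(a) condition ≥45 days old — fails.
(b) consent to enter — satisfied.
(3) = F OR T = true.
Overall: T AND T AND T → true.

Yes — liable.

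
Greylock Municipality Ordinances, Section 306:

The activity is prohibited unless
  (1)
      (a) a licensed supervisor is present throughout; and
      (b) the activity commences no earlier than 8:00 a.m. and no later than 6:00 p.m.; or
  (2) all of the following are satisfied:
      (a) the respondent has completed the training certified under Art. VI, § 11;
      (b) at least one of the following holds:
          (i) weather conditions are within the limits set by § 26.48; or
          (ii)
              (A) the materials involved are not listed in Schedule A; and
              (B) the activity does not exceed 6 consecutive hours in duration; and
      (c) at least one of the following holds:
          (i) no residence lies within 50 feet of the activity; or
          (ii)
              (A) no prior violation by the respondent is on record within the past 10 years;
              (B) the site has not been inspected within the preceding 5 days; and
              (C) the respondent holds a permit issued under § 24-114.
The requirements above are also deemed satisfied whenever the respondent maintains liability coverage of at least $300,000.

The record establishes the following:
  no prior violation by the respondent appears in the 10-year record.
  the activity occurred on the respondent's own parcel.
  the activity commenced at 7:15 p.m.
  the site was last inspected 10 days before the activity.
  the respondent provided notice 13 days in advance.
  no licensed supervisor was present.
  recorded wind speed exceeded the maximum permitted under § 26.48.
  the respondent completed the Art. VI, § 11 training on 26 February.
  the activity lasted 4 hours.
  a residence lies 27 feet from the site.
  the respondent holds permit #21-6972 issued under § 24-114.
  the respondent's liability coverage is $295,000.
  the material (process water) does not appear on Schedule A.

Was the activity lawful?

Yes — lawful.

(a) supervisor present — fails.
(b) start within hours — fails.
(1) = F AND F = false.
(a) training certified — holds.
(i) weather ok — not met.
(A) not (Schedule A material) — met.
(B) ≤ 6 hrs duration — met.
(ii) = T AND T = true.
(b) = F OR T = true.
(i) no residence in 50 ft — not satisfied.
(A) no prior violation — holds.
(B) not (site inspected) — satisfied.
(C) holds permit — met.
(ii): T AND T AND T → true.
So (c) is satisfied (F OR T).
So (2) is satisfied (T AND T AND T).
So Overall is satisfied (F OR T).
Exception (coverage ≥ $300,000) — not satisfied.
Result: main true OR exception false → true.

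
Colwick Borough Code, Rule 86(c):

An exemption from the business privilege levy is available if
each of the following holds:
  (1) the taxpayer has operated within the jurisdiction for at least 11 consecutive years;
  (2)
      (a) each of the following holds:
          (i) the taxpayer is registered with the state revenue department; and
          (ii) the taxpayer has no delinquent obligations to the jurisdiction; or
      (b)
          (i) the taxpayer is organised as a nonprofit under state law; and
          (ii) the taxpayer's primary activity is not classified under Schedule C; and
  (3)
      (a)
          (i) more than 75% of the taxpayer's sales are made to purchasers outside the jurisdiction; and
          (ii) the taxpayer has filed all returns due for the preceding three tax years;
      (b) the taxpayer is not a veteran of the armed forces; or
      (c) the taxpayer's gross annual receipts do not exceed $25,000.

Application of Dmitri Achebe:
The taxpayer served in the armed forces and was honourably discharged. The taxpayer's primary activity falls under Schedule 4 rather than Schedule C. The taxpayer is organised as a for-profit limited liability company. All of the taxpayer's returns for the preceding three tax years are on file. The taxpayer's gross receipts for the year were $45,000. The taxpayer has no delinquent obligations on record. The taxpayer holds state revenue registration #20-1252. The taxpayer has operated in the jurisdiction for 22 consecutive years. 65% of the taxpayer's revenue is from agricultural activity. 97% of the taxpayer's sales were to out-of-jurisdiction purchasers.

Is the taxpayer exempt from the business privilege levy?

Yes — exempt.

(1) ≥ 11 yrs in jurisdiction — satisfied.
(i) state-registered — satisfied.
(ii) no delinquency — holds.
(a): T AND T → true.
(i) nonprofit — not satisfied.
(ii) not (Schedule C activity) — satisfied.
(b): F AND T → false.
So (2) is satisfied (T OR F).
(i) >75% out-of-jur. sales — met.
(ii) returns current — met.
(a): T AND T → true.
(b) not (veteran) — not met.
(c) receipts ≤ $25,000 — not met.
(3) = T OR F OR F = true.
Overall: T AND T AND T → true.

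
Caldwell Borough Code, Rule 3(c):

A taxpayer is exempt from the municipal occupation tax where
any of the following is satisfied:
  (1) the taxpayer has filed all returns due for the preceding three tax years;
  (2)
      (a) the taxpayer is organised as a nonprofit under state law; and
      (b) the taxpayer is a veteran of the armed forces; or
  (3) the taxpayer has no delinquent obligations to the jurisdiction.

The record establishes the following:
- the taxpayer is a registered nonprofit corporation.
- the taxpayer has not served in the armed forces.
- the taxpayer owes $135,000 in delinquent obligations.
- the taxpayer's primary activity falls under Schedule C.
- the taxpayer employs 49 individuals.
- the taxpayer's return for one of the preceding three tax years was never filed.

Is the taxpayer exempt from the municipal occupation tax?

No — not exempt.

(1) returns current — fails.
(a) nonprofit — met.
(b) veteran — not met.
(2) = T AND F = false.
(3) no delinquency — not met.
Overall = F OR F OR F = false.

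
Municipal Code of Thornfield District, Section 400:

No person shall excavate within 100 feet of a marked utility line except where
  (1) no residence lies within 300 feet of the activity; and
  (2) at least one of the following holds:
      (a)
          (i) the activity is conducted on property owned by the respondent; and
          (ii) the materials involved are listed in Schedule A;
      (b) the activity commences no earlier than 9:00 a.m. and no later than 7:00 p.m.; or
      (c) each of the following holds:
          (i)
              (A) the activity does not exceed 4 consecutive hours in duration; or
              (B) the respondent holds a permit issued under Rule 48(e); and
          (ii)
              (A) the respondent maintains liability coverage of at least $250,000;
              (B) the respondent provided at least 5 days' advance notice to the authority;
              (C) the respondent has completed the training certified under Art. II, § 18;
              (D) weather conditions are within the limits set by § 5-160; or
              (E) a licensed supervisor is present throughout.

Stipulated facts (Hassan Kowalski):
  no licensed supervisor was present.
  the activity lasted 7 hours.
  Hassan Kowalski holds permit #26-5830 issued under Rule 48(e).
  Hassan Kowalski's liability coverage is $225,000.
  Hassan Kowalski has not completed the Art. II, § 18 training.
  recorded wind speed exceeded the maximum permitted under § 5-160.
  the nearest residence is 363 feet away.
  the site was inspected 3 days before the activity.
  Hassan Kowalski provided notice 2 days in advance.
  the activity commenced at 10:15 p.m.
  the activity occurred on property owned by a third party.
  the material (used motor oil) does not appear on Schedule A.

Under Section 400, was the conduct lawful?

No — unlawful.

(1) no residence in 300 ft — met.
(i) own property — not satisfied.
(ii) Schedule A material — not met.
(a): F AND F → false.
(b) start within hours — not met.
(A) ≤ 4 hrs duration — not met.
(B) holds permit — holds.
(i): F OR T → true.
(A) coverage ≥ $250,000 — not satisfied.
(B) ≥5 days' notice — not satisfied.
(C) training certified — fails.
(D) weather ok — fails.
(E) supervisor present — not met.
So (ii) is not satisfied (F OR F OR F OR F OR F).
(c): T AND F → false.
(2): F OR F OR F → false.
So Overall is not satisfied (T AND F).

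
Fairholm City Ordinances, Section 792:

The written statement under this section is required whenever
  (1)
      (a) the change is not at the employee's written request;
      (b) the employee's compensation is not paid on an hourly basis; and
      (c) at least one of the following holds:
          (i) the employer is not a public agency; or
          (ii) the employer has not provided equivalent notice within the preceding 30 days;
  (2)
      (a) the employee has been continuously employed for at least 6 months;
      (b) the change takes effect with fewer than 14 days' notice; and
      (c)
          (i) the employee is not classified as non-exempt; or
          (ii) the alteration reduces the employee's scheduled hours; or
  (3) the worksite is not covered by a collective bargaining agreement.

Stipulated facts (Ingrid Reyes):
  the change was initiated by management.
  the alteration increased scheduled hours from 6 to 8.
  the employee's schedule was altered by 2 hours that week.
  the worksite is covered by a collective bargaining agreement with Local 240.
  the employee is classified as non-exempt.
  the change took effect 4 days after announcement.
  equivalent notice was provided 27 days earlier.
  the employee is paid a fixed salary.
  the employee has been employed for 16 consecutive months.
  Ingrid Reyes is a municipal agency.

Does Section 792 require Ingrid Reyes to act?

No — not required.

(a) not employee-requested — met.
(b) not (hourly-paid) — satisfied.
(i) not (public agency) — fails.
(ii) no recent notice — fails.
(c): F OR F → false.
So (1) is not satisfied (T AND T AND F).
(a) tenure ≥ 6 mo. — holds.
(b) < 14 days' notice — satisfied.
(i) not (non-exempt) — fails.
(ii) hours reduced — fails.
(c): F OR F → false.
(2) = T AND T AND F = false.
(3) no CBA — not met.
So Overall is not satisfied (F OR F OR F).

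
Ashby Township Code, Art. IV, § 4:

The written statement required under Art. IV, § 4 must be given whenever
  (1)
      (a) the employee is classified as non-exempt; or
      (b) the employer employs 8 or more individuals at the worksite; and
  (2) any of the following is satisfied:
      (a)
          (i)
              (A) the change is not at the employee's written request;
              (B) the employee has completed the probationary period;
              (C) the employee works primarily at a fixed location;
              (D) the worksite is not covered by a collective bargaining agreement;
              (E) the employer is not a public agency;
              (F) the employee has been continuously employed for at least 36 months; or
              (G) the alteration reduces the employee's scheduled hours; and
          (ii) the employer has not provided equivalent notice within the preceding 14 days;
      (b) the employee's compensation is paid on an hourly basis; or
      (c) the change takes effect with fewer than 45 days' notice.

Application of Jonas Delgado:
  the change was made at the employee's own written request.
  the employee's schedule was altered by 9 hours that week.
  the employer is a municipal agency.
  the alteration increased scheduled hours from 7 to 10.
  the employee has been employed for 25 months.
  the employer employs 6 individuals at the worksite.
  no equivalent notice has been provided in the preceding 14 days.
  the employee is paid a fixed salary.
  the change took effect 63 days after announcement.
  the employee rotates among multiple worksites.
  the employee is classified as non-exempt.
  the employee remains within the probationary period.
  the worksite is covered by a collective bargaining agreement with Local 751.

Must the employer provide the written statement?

No — not required.

(a) non-exempt — holds.
(b) ≥ 8 at site — fails.
(1) = T OR F = true.
(A) not employee-requested — not satisfied.
(B) past probation — fails.
(C) fixed location — fails.
(D) no CBA — fails.
(E) not (public agency) — not satisfied.
(F) tenure ≥ 36 mo. — not satisfied.
(G) hours reduced — not met.
(i): F OR F OR F OR F OR F OR F OR F → false.
(ii) no recent notice — holds.
(a): F AND T → false.
(b) hourly-paid — fails.
(c) < 45 days' notice — not met.
So (2) is not satisfied (F OR F OR F).
Overall = T AND F = false.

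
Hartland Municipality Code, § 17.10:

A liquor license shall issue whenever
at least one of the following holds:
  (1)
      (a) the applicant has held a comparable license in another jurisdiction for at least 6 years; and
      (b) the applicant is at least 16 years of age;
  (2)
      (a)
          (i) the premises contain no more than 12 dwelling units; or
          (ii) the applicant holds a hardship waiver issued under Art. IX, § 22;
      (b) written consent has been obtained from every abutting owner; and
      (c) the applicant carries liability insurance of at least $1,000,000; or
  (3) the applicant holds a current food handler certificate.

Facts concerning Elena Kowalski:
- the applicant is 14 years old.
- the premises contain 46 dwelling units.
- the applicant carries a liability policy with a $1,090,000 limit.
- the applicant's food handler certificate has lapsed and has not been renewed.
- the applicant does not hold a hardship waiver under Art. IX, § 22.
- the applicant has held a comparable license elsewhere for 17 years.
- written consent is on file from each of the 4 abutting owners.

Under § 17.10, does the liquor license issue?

No — denied.

(a) prior license ≥ 6 yr — satisfied.
(b) age ≥ 16 — fails.
So (1) is not satisfied (T AND F).
(i) ≤ 12 units — not satisfied.
(ii) hardship waiver — not satisfied.
(a) = F OR F = false.
(b) all abutters consent — satisfied.
(c) insurance ≥ $1,000,000 — met.
(2): F AND T AND T → false.
(3) food handler cert. — fails.
Overall = F OR F OR F = false.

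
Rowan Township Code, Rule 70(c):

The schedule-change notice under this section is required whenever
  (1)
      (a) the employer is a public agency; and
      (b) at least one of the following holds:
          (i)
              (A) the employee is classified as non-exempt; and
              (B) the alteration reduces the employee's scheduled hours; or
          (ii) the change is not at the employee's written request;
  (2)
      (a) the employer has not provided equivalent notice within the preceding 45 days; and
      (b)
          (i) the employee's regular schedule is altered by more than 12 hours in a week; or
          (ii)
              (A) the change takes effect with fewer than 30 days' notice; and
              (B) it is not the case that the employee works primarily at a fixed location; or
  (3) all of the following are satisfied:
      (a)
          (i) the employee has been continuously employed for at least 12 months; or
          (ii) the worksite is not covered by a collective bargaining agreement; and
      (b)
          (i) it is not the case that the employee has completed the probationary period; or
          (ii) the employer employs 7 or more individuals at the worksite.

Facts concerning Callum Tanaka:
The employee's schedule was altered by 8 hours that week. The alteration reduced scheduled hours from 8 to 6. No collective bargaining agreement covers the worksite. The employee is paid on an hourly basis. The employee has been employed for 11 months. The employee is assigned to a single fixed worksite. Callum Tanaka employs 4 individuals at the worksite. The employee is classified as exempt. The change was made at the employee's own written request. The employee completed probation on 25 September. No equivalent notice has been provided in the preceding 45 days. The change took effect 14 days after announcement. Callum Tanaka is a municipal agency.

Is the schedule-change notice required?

No — not required.

(a) public agency — satisfied.
(A) non-exempt — not satisfied.
(B) hours reduced — met.
So (i) is not satisfied (F AND T).
(ii) not employee-requested — not met.
(b) = F OR F = false.
(1) = T AND F = false.
(a) no recent notice — met.
(i) schedule shift > 12h — not satisfied.
(A) < 30 days' notice — holds.
(B) not (fixed location) — not met.
(ii) = T AND F = false.
(b): F OR F → false.
(2): T AND F → false.
(i) tenure ≥ 12 mo. — fails.
(ii) no CBA — met.
(a): F OR T → true.
(i) not (past probation) — fails.
(ii) ≥ 7 at site — not satisfied.
(b): F OR F → false.
So (3) is not satisfied (T AND F).
So Overall is not satisfied (F OR F OR F).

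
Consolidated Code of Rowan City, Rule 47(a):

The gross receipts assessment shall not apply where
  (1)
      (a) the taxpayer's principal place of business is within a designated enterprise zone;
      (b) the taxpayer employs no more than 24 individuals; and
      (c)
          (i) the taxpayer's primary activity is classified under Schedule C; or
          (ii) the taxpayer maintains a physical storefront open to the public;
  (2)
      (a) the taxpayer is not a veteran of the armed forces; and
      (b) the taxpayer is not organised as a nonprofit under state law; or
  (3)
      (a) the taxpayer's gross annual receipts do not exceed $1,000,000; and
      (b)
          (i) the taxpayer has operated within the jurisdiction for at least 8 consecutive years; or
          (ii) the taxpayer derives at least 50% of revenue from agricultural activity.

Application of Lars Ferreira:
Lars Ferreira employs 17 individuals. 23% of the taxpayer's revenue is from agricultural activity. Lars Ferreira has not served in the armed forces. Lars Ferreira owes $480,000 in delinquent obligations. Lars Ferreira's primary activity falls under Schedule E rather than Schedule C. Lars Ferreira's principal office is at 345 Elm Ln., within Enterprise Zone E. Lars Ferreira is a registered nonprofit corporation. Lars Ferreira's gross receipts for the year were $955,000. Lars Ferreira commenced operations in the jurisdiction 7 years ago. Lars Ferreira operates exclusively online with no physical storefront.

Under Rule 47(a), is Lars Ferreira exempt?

No — not exempt.

(a) in enterprise zone — met.
(b) ≤ 24 employees — met.
(i) Schedule C activity — fails.
(ii) has storefront — not satisfied.
So (c) is not satisfied (F OR F).
So (1) is not satisfied (T AND T AND F).
(a) not (veteran) — met.
(b) not (nonprofit) — fails.
(2) = T AND F = false.
(a) receipts ≤ $1,000,000 — holds.
(i) ≥ 8 yrs in jurisdiction — not met.
(ii) ≥50% agricultural — not met.
So (b) is not satisfied (F OR F).
So (3) is not satisfied (T AND F).
So Overall is not satisfied (F OR F OR F).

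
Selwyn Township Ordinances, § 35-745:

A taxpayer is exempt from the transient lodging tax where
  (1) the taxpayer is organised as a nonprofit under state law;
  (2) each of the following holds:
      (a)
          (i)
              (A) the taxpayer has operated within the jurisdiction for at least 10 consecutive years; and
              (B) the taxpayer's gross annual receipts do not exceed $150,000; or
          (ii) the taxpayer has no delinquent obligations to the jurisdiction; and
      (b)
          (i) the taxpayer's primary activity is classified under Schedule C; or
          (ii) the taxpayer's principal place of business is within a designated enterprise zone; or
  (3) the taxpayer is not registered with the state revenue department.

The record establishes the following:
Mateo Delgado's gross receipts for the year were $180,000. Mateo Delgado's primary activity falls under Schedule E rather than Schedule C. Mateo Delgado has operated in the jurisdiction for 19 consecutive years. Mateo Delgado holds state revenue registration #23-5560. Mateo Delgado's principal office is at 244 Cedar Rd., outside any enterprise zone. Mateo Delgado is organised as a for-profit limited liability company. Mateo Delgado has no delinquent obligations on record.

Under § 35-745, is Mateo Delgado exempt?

No — not exempt.

(1) nonprofit — not met.
(A) ≥ 10 yrs in jurisdiction — met.
(B) receipts ≤ $150,000 — not satisfied.
(i): T AND F → false.
(ii) no delinquency — met.
(a): F OR T → true.
(i) Schedule C activity — not met.
(ii) in enterprise zone — fails.
(b) = F OR F = false.
(2): T AND F → false.
(3) not (state-registered) — not satisfied.
Overall: F OR F OR F → false.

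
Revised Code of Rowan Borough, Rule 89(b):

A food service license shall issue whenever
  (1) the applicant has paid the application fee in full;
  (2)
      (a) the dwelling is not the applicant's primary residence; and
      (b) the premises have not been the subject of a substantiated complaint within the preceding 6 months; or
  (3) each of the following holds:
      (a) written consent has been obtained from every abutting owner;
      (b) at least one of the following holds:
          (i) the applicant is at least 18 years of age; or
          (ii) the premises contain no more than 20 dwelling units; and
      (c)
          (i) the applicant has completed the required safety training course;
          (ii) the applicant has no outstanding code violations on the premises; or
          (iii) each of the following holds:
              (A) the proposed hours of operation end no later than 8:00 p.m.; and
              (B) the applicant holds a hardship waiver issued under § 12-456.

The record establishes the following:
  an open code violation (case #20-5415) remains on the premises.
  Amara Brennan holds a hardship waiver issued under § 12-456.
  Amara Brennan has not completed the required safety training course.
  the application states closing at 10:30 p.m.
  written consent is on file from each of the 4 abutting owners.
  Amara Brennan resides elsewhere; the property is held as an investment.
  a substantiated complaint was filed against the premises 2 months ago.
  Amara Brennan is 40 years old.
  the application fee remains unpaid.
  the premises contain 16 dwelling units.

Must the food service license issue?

(1) fee paid — not met.
(a) not (primary residence) — met.
(b) no complaint in 6 mo. — fails.
So (2) is not satisfied (T AND F).
(a) all abutters consent — met.
(i) age ≥ 18 — satisfied.
(ii) ≤ 20 units — met.
So (b) is satisfied (T OR T).
(i) safety training — not met.
(ii) no code violations — not satisfied.
(A) closes by 8 p.m. — not satisfied.
(B) hardship waiver — satisfied.
So (iii) is not satisfied (F AND T).
(c) = F OR F OR F = false.
(3): T AND T AND F → false.
Overall = F OR F OR F = false.

No — denied.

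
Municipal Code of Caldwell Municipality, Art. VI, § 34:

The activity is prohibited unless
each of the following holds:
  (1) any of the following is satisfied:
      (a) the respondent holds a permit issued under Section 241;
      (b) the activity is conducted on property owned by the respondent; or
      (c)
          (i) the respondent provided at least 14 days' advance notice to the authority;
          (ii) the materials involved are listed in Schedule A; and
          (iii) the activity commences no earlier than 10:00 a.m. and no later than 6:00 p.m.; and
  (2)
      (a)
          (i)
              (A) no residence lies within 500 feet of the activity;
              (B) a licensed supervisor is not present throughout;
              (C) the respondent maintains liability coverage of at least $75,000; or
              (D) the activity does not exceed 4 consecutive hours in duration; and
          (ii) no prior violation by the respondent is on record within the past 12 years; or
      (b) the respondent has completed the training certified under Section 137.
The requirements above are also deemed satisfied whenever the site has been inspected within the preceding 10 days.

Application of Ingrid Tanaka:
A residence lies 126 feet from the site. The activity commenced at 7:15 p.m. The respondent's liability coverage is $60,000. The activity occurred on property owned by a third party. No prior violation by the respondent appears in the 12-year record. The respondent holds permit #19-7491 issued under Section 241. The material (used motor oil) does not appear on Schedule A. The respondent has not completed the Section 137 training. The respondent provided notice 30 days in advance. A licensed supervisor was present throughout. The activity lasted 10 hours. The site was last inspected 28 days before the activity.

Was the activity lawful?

No — unlawful.

(a) holds permit — holds.
(b) own property — not met.
(i) ≥14 days' notice — met.
(ii) Schedule A material — not satisfied.
(iii) start within hours — not satisfied.
So (c) is not satisfied (T AND F AND F).
So (1) is satisfied (T OR F OR F).
(A) no residence in 500 ft — not satisfied.
(B) not (supervisor present) — not satisfied.
(C) coverage ≥ $75,000 — not met.
(D) ≤ 4 hrs duration — not satisfied.
(i): F OR F OR F OR F → false.
(ii) no prior violation — met.
(a) = F AND T = false.
(b) training certified — not satisfied.
So (2) is not satisfied (F OR F).
Overall = T AND F = false.
Exception (site inspected) — not satisfied.
Result: main false OR exception false → false.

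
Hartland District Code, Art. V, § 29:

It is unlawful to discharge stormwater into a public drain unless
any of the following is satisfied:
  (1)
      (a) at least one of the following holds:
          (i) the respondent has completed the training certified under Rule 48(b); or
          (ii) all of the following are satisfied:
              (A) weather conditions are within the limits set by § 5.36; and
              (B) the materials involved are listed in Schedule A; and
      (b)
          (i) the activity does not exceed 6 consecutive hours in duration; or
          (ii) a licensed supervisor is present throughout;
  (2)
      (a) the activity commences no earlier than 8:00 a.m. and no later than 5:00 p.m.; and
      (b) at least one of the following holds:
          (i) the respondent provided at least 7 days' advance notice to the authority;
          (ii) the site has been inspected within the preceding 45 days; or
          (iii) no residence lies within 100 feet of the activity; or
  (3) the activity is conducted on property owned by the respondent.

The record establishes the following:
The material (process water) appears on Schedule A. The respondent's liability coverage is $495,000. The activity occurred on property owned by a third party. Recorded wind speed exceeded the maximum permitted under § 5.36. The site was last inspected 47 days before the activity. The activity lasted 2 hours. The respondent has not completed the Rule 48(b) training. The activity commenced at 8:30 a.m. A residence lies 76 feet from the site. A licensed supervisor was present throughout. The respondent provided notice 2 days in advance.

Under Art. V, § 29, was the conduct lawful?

(i) training certified — not met.
(A) weather ok — not satisfied.
(B) Schedule A material — met.
(ii): F AND T → false.
So (a) is not satisfied (F OR F).
(i) ≤ 6 hrs duration — satisfied.
(ii) supervisor present — holds.
(b): T OR T → true.
So (1) is not satisfied (F AND T).
(a) start within hours — holds.
(i) ≥7 days' notice — not met.
(ii) site inspected — fails.
(iii) no residence in 100 ft — fails.
(b) = F OR F OR F = false.
(2): T AND F → false.
(3) own property — fails.
Overall: F OR F OR F → false.

No — unlawful.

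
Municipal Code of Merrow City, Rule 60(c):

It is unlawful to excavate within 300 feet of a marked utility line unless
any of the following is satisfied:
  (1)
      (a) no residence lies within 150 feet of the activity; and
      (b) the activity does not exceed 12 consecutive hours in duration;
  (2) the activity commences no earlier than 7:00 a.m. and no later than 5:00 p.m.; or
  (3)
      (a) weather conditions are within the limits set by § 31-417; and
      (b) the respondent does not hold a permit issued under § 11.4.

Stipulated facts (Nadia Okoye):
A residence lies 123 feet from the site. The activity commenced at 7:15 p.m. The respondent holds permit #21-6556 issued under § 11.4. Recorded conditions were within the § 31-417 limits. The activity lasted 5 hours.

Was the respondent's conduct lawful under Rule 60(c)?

No — unlawful.

(a) no residence in 150 ft — fails.
(b) ≤ 12 hrs duration — satisfied.
So (1) is not satisfied (F AND T).
(2) start within hours — not satisfied.
(a) weather ok — met.
(b) not (holds permit) — fails.
(3): T AND F → false.
Overall: F OR F OR F → false.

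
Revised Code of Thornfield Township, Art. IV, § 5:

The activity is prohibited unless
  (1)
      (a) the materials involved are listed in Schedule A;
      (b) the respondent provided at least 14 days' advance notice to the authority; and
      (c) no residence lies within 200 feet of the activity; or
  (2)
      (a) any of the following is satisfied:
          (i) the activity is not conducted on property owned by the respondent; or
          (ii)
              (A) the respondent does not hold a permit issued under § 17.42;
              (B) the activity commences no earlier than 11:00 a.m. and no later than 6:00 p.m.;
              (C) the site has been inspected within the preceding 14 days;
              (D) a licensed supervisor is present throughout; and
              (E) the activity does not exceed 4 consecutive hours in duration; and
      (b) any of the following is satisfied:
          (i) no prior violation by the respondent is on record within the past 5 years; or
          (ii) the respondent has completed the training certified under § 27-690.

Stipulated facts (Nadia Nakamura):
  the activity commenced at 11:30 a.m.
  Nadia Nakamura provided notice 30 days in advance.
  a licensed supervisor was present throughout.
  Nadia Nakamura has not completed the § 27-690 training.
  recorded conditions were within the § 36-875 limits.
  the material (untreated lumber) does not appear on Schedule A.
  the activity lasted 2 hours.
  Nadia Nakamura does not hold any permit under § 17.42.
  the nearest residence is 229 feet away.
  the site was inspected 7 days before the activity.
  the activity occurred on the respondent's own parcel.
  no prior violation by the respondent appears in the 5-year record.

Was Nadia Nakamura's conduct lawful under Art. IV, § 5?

(a) Schedule A material — not satisfied.
(b) ≥14 days' notice — holds.
(c) no residence in 200 ft — holds.
(1): F AND T AND T → false.
(i) not (own property) — fails.
(A) not (holds permit) — holds.
(B) start within hours — satisfied.
(C) site inspected — met.
(D) supervisor present — met.
(E) ≤ 4 hrs duration — met.
So (ii) is satisfied (T AND T AND T AND T AND T).
(a): F OR T → true.
(i) no prior violation — satisfied.
(ii) training certified — fails.
So (b) is satisfied (T OR F).
(2): T AND T → true.
Overall: F OR T → true.

Yes — lawful.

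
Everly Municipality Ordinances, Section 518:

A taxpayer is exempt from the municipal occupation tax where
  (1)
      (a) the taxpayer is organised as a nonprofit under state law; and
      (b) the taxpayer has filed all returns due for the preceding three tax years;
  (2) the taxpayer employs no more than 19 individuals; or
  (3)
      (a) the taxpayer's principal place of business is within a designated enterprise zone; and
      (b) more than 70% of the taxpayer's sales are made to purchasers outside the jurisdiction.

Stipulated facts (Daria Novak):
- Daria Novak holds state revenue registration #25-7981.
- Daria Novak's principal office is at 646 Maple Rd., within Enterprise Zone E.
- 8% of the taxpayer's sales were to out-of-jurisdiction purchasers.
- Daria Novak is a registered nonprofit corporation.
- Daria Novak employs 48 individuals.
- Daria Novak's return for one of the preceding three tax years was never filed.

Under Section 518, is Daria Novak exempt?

(a) nonprofit — holds.
(b) returns current — not met.
So (1) is not satisfied (T AND F).
(2) ≤ 19 employees — not met.
(a) in enterprise zone — met.
(b) >70% out-of-jur. sales — not satisfied.
So (3) is not satisfied (T AND F).
Overall: F OR F OR F → false.

No — not exempt.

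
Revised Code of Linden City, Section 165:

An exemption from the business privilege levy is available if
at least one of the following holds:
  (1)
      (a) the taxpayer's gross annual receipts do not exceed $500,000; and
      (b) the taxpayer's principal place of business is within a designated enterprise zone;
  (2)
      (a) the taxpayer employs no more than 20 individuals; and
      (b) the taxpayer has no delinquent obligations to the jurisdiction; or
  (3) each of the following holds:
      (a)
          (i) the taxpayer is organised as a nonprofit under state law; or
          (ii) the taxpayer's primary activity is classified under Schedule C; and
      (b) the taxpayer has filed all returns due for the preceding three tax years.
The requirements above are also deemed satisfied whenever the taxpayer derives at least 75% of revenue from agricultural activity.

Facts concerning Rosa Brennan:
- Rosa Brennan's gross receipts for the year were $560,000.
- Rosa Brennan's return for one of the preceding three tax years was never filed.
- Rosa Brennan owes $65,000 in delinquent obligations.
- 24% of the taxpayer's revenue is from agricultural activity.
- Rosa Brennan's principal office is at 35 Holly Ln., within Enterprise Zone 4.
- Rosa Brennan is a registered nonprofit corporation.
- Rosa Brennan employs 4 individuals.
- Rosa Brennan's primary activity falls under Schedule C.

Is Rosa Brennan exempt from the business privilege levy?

(a) receipts ≤ $500,000 — not met.
(b) in enterprise zone — holds.
So (1) is not satisfied (F AND T).
(a) ≤ 20 employees — holds.
(b) no delinquency — fails.
(2): T AND F → false.
(i) nonprofit — met.
(ii) Schedule C activity — satisfied.
(a) = T OR T = true.
(b) returns current — not met.
(3): T AND F → false.
So Overall is not satisfied (F OR F OR F).
Exception (≥75% agricultural) — not satisfied.
Result: main false OR exception false → false.

No — not exempt.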